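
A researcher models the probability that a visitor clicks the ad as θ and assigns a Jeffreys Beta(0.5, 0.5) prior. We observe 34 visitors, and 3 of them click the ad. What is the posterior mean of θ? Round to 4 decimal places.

The binomial likelihood is conjugate to the Beta prior: with 3 successes and 31 failures, the posterior is Beta(0.5+3, 0.5+31) = Beta(3.5, 31.5).
Posterior mean = α/(α+β) = 3.5/35 = 0.1000.

Posterior mean ≈ 0.1000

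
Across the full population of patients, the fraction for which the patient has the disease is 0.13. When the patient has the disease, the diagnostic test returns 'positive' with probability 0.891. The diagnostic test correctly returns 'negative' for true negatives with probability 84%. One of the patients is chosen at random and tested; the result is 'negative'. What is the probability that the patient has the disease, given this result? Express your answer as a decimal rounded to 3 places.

P(H | E) ≈ 0.019

Write H for 'the patient has the disease'. Prior odds H:¬H = 0.13/0.87 = 0.14943. For the 'negative' outcome, the likelihood ratio is 0.109/0.84 = 0.12976.
Posterior odds = 0.14943 × 0.12976 = 0.019390, so P(H|E) = 0.019390/(1+0.019390) = 0.019.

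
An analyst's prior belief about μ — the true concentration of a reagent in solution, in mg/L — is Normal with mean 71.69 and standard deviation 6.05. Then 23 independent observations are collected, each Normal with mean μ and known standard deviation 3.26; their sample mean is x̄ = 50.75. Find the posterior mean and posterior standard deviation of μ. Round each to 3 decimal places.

Posterior mean ≈ 51.011; posterior SD ≈ 0.676

Prior precision 1/τ₀² = 1/6.05² = 0.0273205; data precision n/σ² = 23/3.26² = 2.16418.
Posterior precision = 0.0273205 + 2.16418 = 2.19150, giving posterior SD = 1/√2.19150 = 0.676.
Posterior mean = (0.0273205·71.69 + 2.16418·50.75) / 2.19150 = 51.011.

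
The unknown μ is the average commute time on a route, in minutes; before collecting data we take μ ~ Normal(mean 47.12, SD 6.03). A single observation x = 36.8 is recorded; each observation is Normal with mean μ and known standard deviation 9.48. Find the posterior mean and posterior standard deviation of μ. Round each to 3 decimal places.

With known σ, the Normal prior is conjugate. Weight on the data is w = (n/σ²)/(n/σ² + 1/τ₀²) = 0.0111271/(0.0111271+0.0275021) = 0.28805.
Posterior mean = w·x̄ + (1−w)·μ₀ = 0.28805·36.8 + 0.71195·47.12 = 44.147. Posterior variance = 1/(0.0111271+0.0275021) = 25.8872, so SD = 5.088.

Posterior mean ≈ 44.147; posterior SD ≈ 5.088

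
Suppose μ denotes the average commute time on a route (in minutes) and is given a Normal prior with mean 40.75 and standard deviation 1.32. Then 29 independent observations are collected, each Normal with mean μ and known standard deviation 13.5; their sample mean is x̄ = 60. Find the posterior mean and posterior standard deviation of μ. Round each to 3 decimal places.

Posterior mean ≈ 44.929; posterior SD ≈ 1.168

Prior precision 1/τ₀² = 1/1.32² = 0.573921; data precision n/σ² = 29/13.5² = 0.159122.
Posterior precision = 0.573921 + 0.159122 = 0.733043, giving posterior SD = 1/√0.733043 = 1.168.
Posterior mean = (0.573921·40.75 + 0.159122·60) / 0.733043 = 44.929.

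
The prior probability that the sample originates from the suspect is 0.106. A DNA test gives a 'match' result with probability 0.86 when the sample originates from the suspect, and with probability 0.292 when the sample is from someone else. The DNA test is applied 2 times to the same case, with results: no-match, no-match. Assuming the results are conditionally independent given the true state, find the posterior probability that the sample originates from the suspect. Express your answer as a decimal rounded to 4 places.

With H the event that the sample originates from the suspect, the joint likelihood of the observed sequence is P(data|H) = 0.14·0.14 = 0.019600 and P(data|¬H) = 0.708·0.708 = 0.50126.
Bayes: P(H|data) = 0.106·0.019600 / (0.106·0.019600 + 0.894·0.50126) = 0.0020776/0.45021 = 0.0046.

Posterior P(H) ≈ 0.0046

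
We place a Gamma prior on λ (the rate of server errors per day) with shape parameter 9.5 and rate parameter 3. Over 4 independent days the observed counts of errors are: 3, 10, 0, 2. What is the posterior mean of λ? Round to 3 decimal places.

Total count ∑xᵢ = 15 over n = 4 days.
Gamma is conjugate to the Poisson likelihood: posterior is Gamma(shape = 9.5+15 = 24.5, rate = 3+4 = 7).
E[λ | data] = 24.5/7 = 3.500.

Posterior mean ≈ 3.500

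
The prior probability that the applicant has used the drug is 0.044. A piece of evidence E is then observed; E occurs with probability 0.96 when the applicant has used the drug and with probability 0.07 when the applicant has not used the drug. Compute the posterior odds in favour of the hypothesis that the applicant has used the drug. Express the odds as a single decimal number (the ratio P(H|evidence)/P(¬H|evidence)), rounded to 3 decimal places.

Posterior odds ≈ 0.631

Prior odds = 0.044/(1−0.044) = 0.046025.
Likelihood ratio for E = 0.96/0.07 = 13.714.
Posterior odds = prior odds × LR = 0.63120.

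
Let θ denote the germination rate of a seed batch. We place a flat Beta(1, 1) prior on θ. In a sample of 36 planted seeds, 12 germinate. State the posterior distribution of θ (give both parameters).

Posterior: Beta(13, 25)

Observing 12 successes and 24 failures updates Beta(1, 1) by adding the success and failure counts to the two shape parameters: α = 1+12 = 13, β = 1+24 = 25.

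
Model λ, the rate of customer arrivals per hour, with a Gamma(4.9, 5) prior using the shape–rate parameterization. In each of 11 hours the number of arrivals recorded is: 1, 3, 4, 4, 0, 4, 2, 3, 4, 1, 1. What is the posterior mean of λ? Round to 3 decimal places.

The Poisson likelihood adds the total count to the shape and the number of exposure periods to the rate. Here ∑xᵢ = 27 and n = 11, so shape 4.9→31.9 and rate 5→16.
E[λ | data] = 31.9/16 = 1.994.

Posterior mean ≈ 1.994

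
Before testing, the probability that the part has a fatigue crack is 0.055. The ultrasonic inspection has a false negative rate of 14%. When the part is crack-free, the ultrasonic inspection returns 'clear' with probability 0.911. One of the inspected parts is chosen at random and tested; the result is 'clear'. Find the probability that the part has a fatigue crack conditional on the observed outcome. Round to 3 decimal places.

Write H for 'the part has a fatigue crack'. Prior odds H:¬H = 0.055/0.945 = 0.058201. For the 'clear' outcome, the likelihood ratio is 0.14/0.911 = 0.15368.
Posterior odds = 0.058201 × 0.15368 = 0.0089442, so P(H|E) = 0.0089442/(1+0.0089442) = 0.009.

P(H | E) ≈ 0.009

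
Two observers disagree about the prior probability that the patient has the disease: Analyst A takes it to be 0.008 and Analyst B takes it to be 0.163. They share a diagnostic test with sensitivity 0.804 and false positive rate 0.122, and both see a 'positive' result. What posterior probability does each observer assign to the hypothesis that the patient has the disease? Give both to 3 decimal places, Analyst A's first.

The likelihood ratio for a 'positive' result is 0.804/0.122 = 6.5902.
Analyst A: prior odds 0.008/0.992 = 0.0080645; posterior odds 0.053146; posterior probability 0.050.
Analyst B: prior odds 0.163/0.837 = 0.19474; posterior odds 1.2834; posterior probability 0.562.

Analyst A: 0.050; Analyst B: 0.562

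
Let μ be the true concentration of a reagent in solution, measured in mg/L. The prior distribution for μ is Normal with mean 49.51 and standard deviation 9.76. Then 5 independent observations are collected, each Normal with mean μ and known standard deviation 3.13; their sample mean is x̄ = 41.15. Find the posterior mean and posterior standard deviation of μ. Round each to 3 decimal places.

Posterior mean ≈ 41.318; posterior SD ≈ 1.386

With known σ, the Normal prior is conjugate. Weight on the data is w = (n/σ²)/(n/σ² + 1/τ₀²) = 0.510366/(0.510366+0.0104979) = 0.97985.
Posterior mean = w·x̄ + (1−w)·μ₀ = 0.97985·41.15 + 0.020155·49.51 = 41.318. Posterior variance = 1/(0.510366+0.0104979) = 1.91989, so SD = 1.386.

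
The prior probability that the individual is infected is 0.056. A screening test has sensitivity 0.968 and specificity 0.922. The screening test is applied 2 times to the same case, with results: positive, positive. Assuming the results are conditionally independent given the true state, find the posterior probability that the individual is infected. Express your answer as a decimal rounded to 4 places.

Posterior P(H) ≈ 0.9013

With H the event that the individual is infected, the joint likelihood of the observed sequence is P(data|H) = 0.968·0.968 = 0.93702 and P(data|¬H) = 0.078·0.078 = 0.0060840.
Bayes: P(H|data) = 0.056·0.93702 / (0.056·0.93702 + 0.944·0.0060840) = 0.052473/0.058217 = 0.9013.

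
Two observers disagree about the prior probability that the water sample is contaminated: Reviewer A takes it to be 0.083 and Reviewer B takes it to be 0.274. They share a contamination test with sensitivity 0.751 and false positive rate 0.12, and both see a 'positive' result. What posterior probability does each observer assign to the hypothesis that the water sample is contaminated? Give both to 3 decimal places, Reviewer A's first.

The likelihood ratio for a 'positive' result is 0.751/0.12 = 6.2583.
Reviewer A: prior odds 0.083/0.917 = 0.090513; posterior odds 0.56646; posterior probability 0.362.
Reviewer B: prior odds 0.274/0.726 = 0.37741; posterior odds 2.3620; posterior probability 0.703.

Reviewer A: 0.362; Reviewer B: 0.703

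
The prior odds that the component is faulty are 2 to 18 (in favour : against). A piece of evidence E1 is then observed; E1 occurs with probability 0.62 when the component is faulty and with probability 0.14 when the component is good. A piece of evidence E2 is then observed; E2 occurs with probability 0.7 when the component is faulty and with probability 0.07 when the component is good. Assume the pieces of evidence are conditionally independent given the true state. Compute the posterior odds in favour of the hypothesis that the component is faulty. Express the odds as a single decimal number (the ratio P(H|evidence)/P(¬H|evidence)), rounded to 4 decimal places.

Prior odds = 2/18 = 0.11111. In log-odds, ln(0.11111) = -2.1972.
Add log likelihood ratios: ln(4.4286) + ln(10.0000) = 3.7907.
Posterior log-odds = 1.5934, so posterior odds = exp(1.5934) = 4.9206.

Posterior odds ≈ 4.9206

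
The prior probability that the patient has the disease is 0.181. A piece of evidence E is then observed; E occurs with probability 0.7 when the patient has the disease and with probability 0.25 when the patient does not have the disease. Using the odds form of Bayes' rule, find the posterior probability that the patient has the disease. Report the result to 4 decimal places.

Prior odds = 0.181/(1−0.181) = 0.22100.
Likelihood ratio for E = 0.7/0.25 = 2.8000.
Posterior odds = prior odds × LR = 0.61880.
Posterior probability = odds/(1+odds) = 0.61880/1.6188 = 0.3823.

Posterior probability ≈ 0.3823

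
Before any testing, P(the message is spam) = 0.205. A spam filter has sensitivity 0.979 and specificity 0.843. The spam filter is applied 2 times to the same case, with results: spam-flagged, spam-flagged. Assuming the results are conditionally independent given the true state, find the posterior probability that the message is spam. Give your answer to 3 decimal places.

Let H be the event that the message is spam; start with P(H) = 0.205. P('spam-flagged'|H) = 0.979, P('spam-flagged'|¬H) = 0.157.
Update on result 1 ('spam-flagged'): P(H) ← 0.979·0.2050 / (0.979·0.2050 + 0.157·0.7950) = 0.20069/0.32551 = 0.6166.
Update on result 2 ('spam-flagged'): P(H) ← 0.979·0.6166 / (0.979·0.6166 + 0.157·0.3834) = 0.60361/0.66381 = 0.9093.

Posterior P(H) ≈ 0.909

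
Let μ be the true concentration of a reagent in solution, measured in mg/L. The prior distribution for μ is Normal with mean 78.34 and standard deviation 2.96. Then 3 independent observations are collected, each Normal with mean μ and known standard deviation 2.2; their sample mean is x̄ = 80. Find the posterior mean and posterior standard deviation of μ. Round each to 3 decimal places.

Prior precision 1/τ₀² = 1/2.96² = 0.114134; data precision n/σ² = 3/2.2² = 0.619835.
Posterior precision = 0.114134 + 0.619835 = 0.733969, giving posterior SD = 1/√0.733969 = 1.167.
Posterior mean = (0.114134·78.34 + 0.619835·80) / 0.733969 = 79.742.

Posterior mean ≈ 79.742; posterior SD ≈ 1.167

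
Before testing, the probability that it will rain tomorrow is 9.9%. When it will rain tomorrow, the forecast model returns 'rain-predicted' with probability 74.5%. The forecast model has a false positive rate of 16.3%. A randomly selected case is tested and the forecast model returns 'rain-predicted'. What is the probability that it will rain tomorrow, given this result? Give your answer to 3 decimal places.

P(H | E) ≈ 0.334

Let H be the event that it will rain tomorrow. P(H) = 0.099, so P(¬H) = 0.901. With E the 'rain-predicted' result, P(E|H) = 0.745 and P(E|¬H) = 0.163.
P(E) = 0.745·0.099 + 0.163·0.901 = 0.073755 + 0.14686 = 0.22062.
By Bayes' theorem, P(H|E) = 0.073755 / 0.22062 = 0.334.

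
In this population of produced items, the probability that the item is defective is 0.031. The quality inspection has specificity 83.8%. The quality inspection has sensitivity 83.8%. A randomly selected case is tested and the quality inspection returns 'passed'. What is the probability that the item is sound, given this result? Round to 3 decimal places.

Let H be the event that the item is defective. P(H) = 0.031, so P(¬H) = 0.969. With E the 'passed' result, P(E|H) = 0.162 and P(E|¬H) = 0.838.
P(E) = 0.162·0.031 + 0.838·0.969 = 0.0050220 + 0.81202 = 0.81704.
By Bayes' theorem, P(H|E) = 0.0050220 / 0.81704 = 0.006. Hence P(¬H|E) = 1 − 0.006 = 0.994.

P(¬H | E) ≈ 0.994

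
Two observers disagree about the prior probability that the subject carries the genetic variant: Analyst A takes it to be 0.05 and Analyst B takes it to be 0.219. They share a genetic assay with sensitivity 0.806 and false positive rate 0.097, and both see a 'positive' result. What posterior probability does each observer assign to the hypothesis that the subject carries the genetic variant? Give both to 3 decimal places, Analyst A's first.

P('+'|H) = 0.806, P('+'|¬H) = 0.097.
Analyst A: numerator 0.806·0.05 = 0.040300; evidence = 0.040300+0.097·0.95 = 0.13245; posterior = 0.304.
Analyst B: numerator 0.806·0.219 = 0.17651; evidence = 0.17651+0.097·0.781 = 0.25227; posterior = 0.700.

Analyst A: 0.304; Analyst B: 0.700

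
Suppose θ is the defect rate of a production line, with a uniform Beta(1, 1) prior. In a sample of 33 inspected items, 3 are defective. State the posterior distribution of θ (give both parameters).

Posterior: Beta(4, 31)

Observing 3 successes and 30 failures updates Beta(1, 1) by adding the success and failure counts to the two shape parameters: α = 1+3 = 4, β = 1+30 = 31.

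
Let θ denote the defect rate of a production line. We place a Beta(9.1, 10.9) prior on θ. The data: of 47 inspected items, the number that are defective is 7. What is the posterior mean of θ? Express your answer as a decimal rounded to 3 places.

Posterior mean ≈ 0.240

The binomial likelihood is conjugate to the Beta prior: with 7 successes and 40 failures, the posterior is Beta(9.1+7, 10.9+40) = Beta(16.1, 50.9).
Posterior mean = α/(α+β) = 16.1/67 = 0.240.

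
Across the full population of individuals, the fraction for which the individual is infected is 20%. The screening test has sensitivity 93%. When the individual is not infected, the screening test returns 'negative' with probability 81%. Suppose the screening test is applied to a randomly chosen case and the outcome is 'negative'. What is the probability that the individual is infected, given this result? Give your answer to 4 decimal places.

Write H for 'the individual is infected'. Prior odds H:¬H = 0.2/0.8 = 0.25000. For the 'negative' outcome, the likelihood ratio is 0.07/0.81 = 0.086420.
Posterior odds = 0.25000 × 0.086420 = 0.021605, so P(H|E) = 0.021605/(1+0.021605) = 0.0211.

P(H | E) ≈ 0.0211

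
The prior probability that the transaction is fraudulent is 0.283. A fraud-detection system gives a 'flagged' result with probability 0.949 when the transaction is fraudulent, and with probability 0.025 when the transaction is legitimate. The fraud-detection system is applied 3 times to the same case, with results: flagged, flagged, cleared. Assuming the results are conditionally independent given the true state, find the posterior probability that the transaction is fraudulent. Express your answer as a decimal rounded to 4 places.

Posterior P(H) ≈ 0.9675

With H the event that the transaction is fraudulent, the joint likelihood of the observed sequence is P(data|H) = 0.949·0.949·0.051 = 0.045931 and P(data|¬H) = 0.025·0.025·0.975 = 0.00060938.
Bayes: P(H|data) = 0.283·0.045931 / (0.283·0.045931 + 0.717·0.00060938) = 0.012998/0.013435 = 0.9675.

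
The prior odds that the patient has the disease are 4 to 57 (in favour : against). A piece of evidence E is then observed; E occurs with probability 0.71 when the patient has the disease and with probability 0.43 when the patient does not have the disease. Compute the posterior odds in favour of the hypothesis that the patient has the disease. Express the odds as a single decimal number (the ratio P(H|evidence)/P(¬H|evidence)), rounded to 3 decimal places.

Posterior odds ≈ 0.116

Prior odds = 4/57 = 0.070175.
Likelihood ratio for E = 0.71/0.43 = 1.6512.
Posterior odds = prior odds × LR = 0.11587.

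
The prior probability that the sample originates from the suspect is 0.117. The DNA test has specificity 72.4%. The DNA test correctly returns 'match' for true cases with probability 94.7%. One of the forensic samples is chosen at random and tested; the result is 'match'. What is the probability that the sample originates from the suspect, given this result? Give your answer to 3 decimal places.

Let H be the event that the sample originates from the suspect. P(H) = 0.117, so P(¬H) = 0.883. With E the 'match' result, P(E|H) = 0.947 and P(E|¬H) = 0.276.
P(E) = 0.947·0.117 + 0.276·0.883 = 0.11080 + 0.24371 = 0.35451.
By Bayes' theorem, P(H|E) = 0.11080 / 0.35451 = 0.313.

P(H | E) ≈ 0.313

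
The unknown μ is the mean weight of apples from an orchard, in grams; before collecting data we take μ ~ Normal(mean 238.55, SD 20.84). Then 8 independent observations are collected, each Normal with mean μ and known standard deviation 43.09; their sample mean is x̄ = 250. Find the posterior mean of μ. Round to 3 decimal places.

Posterior mean ≈ 246.012

With known σ, the Normal prior is conjugate. Weight on the data is w = (n/σ²)/(n/σ² + 1/τ₀²) = 0.00430861/(0.00430861+0.00230253) = 0.65172.
Posterior mean = w·x̄ + (1−w)·μ₀ = 0.65172·250 + 0.34828·238.55 = 246.012.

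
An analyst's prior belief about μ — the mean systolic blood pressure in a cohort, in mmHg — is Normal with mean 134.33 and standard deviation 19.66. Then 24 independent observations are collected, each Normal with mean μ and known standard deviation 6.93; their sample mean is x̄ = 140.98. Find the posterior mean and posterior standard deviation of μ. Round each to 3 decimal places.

With known σ, the Normal prior is conjugate. Weight on the data is w = (n/σ²)/(n/σ² + 1/τ₀²) = 0.499741/(0.499741+0.00258722) = 0.99485.
Posterior mean = w·x̄ + (1−w)·μ₀ = 0.99485·140.98 + 0.0051505·134.33 = 140.946. Posterior variance = 1/(0.499741+0.00258722) = 1.99073, so SD = 1.411.

Posterior mean ≈ 140.946; posterior SD ≈ 1.411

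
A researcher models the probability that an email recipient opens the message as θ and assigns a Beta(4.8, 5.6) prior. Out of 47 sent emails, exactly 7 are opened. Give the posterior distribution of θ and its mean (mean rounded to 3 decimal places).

Observing 7 successes and 40 failures updates Beta(4.8, 5.6) by adding the success and failure counts to the two shape parameters: α = 4.8+7 = 11.8, β = 5.6+40 = 45.6.
E[θ | data] = 11.8/(11.8+45.6) = 0.206.

Posterior: Beta(11.8, 45.6); mean ≈ 0.206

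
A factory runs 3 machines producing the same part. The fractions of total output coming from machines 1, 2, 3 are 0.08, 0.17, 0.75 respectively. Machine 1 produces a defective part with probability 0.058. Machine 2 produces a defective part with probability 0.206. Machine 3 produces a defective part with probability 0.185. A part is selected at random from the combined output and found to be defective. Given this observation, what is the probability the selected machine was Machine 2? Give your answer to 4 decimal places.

Posterior probability ≈ 0.1963

P(defective|M1) = 0.058; P(defective|M2) = 0.206; P(defective|M3) = 0.185.
Prior × likelihood for each source: 0.08·0.058=0.004640, 0.17·0.206=0.03502, 0.75·0.185=0.1387. Summing gives P(defective) = 0.17841.
P(Machine 2 | defective) = 0.03502 / 0.17841 = 0.1963.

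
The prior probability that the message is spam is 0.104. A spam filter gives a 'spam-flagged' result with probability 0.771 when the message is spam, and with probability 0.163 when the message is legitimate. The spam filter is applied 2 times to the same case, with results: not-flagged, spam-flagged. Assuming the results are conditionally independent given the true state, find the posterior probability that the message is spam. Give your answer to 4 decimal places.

Posterior P(H) ≈ 0.1306

Let H be the event that the message is spam; start with P(H) = 0.104. P('spam-flagged'|H) = 0.771, P('spam-flagged'|¬H) = 0.163.
Update on result 1 ('not-flagged'): P(H) ← 0.229·0.1040 / (0.229·0.1040 + 0.837·0.8960) = 0.023816/0.77377 = 0.0308.
Update on result 2 ('spam-flagged'): P(H) ← 0.771·0.0308 / (0.771·0.0308 + 0.163·0.9692) = 0.023731/0.18171 = 0.1306.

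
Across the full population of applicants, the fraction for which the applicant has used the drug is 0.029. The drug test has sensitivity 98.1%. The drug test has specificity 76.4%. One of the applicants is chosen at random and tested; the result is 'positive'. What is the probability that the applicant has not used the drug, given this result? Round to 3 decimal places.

Write H for 'the applicant has used the drug'. Prior odds H:¬H = 0.029/0.971 = 0.029866. For the 'positive' outcome, the likelihood ratio is 0.981/0.236 = 4.1568.
Posterior odds = 0.029866 × 4.1568 = 0.12415, so P(H|E) = 0.12415/(1+0.12415) = 0.110. Then P(¬H|E) = 1 − 0.110 = 0.890.

P(¬H | E) ≈ 0.890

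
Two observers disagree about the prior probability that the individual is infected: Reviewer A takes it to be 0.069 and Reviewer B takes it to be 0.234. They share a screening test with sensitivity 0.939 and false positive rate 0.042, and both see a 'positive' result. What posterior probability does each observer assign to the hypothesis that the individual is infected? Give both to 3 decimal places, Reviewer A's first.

P('+'|H) = 0.939, P('+'|¬H) = 0.042.
Reviewer A: numerator 0.939·0.069 = 0.064791; evidence = 0.064791+0.042·0.931 = 0.10389; posterior = 0.624.
Reviewer B: numerator 0.939·0.234 = 0.21973; evidence = 0.21973+0.042·0.766 = 0.25190; posterior = 0.872.

Reviewer A: 0.624; Reviewer B: 0.872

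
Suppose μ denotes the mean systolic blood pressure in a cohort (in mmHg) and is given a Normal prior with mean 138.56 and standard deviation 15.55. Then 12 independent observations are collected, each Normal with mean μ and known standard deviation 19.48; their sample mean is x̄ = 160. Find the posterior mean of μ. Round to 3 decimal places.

With known σ, the Normal prior is conjugate. Weight on the data is w = (n/σ²)/(n/σ² + 1/τ₀²) = 0.0316230/(0.0316230+0.00413561) = 0.88435.
Posterior mean = w·x̄ + (1−w)·μ₀ = 0.88435·160 + 0.11565·138.56 = 157.520.

Posterior mean ≈ 157.520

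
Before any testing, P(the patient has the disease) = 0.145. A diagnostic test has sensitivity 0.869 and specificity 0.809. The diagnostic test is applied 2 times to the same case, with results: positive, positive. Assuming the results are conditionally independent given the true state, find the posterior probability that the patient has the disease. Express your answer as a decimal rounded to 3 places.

Let H be the event that the patient has the disease; start with P(H) = 0.145. P('positive'|H) = 0.869, P('positive'|¬H) = 0.191.
Update on result 1 ('positive'): P(H) ← 0.869·0.1450 / (0.869·0.1450 + 0.191·0.8550) = 0.12600/0.28931 = 0.4355.
Update on result 2 ('positive'): P(H) ← 0.869·0.4355 / (0.869·0.4355 + 0.191·0.5645) = 0.37848/0.48629 = 0.7783.

Posterior P(H) ≈ 0.778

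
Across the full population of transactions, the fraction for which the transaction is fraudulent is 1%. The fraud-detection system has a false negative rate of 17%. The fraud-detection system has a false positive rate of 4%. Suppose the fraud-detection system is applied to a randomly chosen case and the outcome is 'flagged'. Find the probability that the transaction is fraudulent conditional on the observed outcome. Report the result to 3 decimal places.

Let H be the event that the transaction is fraudulent. P(H) = 0.01, so P(¬H) = 0.99. With E the 'flagged' result, P(E|H) = 0.83 and P(E|¬H) = 0.04.
P(E) = 0.83·0.01 + 0.04·0.99 = 0.0083000 + 0.039600 = 0.047900.
By Bayes' theorem, P(H|E) = 0.0083000 / 0.047900 = 0.173.

P(H | E) ≈ 0.173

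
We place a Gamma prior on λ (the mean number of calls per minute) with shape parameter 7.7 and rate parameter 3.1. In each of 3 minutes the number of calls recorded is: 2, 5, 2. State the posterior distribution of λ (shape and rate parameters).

Total count ∑xᵢ = 9 over n = 3 minutes.
Gamma is conjugate to the Poisson likelihood: posterior is Gamma(shape = 7.7+9 = 16.7, rate = 3.1+3 = 6.1).

Posterior: Gamma(shape=16.7, rate=6.1)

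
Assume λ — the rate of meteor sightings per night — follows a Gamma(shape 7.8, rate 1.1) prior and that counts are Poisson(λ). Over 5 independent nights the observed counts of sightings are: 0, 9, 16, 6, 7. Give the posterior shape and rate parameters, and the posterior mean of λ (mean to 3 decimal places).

Posterior: Gamma(shape=45.8, rate=6.1); mean ≈ 7.508

Total count ∑xᵢ = 38 over n = 5 nights.
Gamma is conjugate to the Poisson likelihood: posterior is Gamma(shape = 7.8+38 = 45.8, rate = 1.1+5 = 6.1).
Posterior mean = shape/rate = 45.8/6.1 = 7.508.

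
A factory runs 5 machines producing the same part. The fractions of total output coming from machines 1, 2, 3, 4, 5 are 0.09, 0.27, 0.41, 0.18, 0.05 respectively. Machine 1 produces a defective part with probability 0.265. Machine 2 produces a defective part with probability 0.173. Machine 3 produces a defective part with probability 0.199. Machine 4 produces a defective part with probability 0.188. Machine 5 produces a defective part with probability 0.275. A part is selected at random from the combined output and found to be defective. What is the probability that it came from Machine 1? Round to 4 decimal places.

P(defective|M1) = 0.265; P(defective|M2) = 0.173; P(defective|M3) = 0.199; P(defective|M4) = 0.188; P(defective|M5) = 0.275.
Prior × likelihood for each source: 0.09·0.265=0.02385, 0.27·0.173=0.04671, 0.41·0.199=0.08159, 0.18·0.188=0.03384, 0.05·0.275=0.01375. Summing gives P(defective) = 0.19974.
P(Machine 1 | defective) = 0.02385 / 0.19974 = 0.1194.

Posterior probability ≈ 0.1194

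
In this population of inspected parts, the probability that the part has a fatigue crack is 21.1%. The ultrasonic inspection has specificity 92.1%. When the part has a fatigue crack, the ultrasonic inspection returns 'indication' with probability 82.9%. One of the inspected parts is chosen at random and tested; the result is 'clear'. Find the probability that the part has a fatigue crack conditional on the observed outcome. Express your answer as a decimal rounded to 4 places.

P(H | E) ≈ 0.0473

Write H for 'the part has a fatigue crack'. Prior odds H:¬H = 0.211/0.789 = 0.26743. For the 'clear' outcome, the likelihood ratio is 0.171/0.921 = 0.18567.
Posterior odds = 0.26743 × 0.18567 = 0.049653, so P(H|E) = 0.049653/(1+0.049653) = 0.0473.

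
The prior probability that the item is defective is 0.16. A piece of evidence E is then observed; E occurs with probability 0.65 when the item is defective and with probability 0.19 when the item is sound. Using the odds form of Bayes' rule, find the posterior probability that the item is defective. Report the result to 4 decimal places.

Prior odds = 0.16/(1−0.16) = 0.19048. In log-odds, ln(0.19048) = -1.6582.
Add log likelihood ratio: ln(3.4211) = 1.2299.
Posterior log-odds = -0.42828, so posterior odds = exp(-0.42828) = 0.65163. Converting, P(H|E) = 0.65163/1.6516 = 0.3945.

Posterior probability ≈ 0.3945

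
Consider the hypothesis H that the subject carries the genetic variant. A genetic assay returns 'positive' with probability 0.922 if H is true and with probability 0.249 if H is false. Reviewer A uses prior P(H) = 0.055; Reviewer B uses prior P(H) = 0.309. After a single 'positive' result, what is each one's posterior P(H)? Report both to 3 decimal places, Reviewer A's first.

P('+'|H) = 0.922, P('+'|¬H) = 0.249.
Reviewer A: numerator 0.922·0.055 = 0.050710; evidence = 0.050710+0.249·0.945 = 0.28602; posterior = 0.177.
Reviewer B: numerator 0.922·0.309 = 0.28490; evidence = 0.28490+0.249·0.691 = 0.45696; posterior = 0.623.

Reviewer A: 0.177; Reviewer B: 0.623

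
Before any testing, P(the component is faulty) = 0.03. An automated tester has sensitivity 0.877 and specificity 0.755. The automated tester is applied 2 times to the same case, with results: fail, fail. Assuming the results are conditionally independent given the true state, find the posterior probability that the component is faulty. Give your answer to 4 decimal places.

Let H be the event that the component is faulty; start with P(H) = 0.03. P('fail'|H) = 0.877, P('fail'|¬H) = 0.245.
Update on result 1 ('fail'): P(H) ← 0.877·0.0300 / (0.877·0.0300 + 0.245·0.9700) = 0.026310/0.26396 = 0.0997.
Update on result 2 ('fail'): P(H) ← 0.877·0.0997 / (0.877·0.0997 + 0.245·0.9003) = 0.087414/0.30799 = 0.2838.

Posterior P(H) ≈ 0.2838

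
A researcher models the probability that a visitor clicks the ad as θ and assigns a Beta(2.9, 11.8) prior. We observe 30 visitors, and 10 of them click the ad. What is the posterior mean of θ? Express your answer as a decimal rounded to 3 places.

Observing 10 successes and 20 failures updates Beta(2.9, 11.8) by adding the success and failure counts to the two shape parameters: α = 2.9+10 = 12.9, β = 11.8+20 = 31.8.
E[θ | data] = 12.9/(12.9+31.8) = 0.289.

Posterior mean ≈ 0.289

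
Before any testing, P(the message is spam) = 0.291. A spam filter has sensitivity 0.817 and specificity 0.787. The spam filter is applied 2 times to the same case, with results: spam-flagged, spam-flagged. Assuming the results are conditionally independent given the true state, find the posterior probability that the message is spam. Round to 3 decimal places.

Posterior P(H) ≈ 0.858

With H the event that the message is spam, the joint likelihood of the observed sequence is P(data|H) = 0.817·0.817 = 0.66749 and P(data|¬H) = 0.213·0.213 = 0.045369.
Bayes: P(H|data) = 0.291·0.66749 / (0.291·0.66749 + 0.709·0.045369) = 0.19424/0.22641 = 0.8579.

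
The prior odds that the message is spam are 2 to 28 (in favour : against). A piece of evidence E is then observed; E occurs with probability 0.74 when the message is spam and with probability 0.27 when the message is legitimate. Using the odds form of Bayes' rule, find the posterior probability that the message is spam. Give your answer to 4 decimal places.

Posterior probability ≈ 0.1637

Prior odds = 2/28 = 0.071429.
Likelihood ratio for E = 0.74/0.27 = 2.7407.
Posterior odds = prior odds × LR = 0.19577.
Posterior probability = odds/(1+odds) = 0.19577/1.1958 = 0.1637.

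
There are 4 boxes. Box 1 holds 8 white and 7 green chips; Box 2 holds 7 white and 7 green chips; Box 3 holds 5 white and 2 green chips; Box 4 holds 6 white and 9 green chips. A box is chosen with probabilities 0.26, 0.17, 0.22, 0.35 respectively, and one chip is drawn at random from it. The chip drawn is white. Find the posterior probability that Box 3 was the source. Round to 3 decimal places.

Tabulate prior·likelihood by source: [1] prior 0.26, lik 0.5333, product 0.1387; [2] prior 0.17, lik 0.5, product 0.08500; [3] prior 0.22, lik 0.7143, product 0.1571; [4] prior 0.35, lik 0.4, product 0.1400.
Normalizing constant = 0.52081; the posterior for Box 3 is its product over the sum, 0.1571/0.52081 = 0.302.

Posterior probability ≈ 0.302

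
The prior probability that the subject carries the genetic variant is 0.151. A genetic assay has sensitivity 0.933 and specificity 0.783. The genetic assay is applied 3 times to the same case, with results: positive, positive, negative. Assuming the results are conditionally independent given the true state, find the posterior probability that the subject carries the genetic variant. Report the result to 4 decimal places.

Posterior P(H) ≈ 0.2196

Let H be the event that the subject carries the genetic variant; start with P(H) = 0.151. P('positive'|H) = 0.933, P('positive'|¬H) = 0.217.
Update on result 1 ('positive'): P(H) ← 0.933·0.1510 / (0.933·0.1510 + 0.217·0.8490) = 0.14088/0.32512 = 0.4333.
Update on result 2 ('positive'): P(H) ← 0.933·0.4333 / (0.933·0.4333 + 0.217·0.5667) = 0.40430/0.52727 = 0.7668.
Update on result 3 ('negative'): P(H) ← 0.067·0.7668 / (0.067·0.7668 + 0.783·0.2332) = 0.051374/0.23398 = 0.2196.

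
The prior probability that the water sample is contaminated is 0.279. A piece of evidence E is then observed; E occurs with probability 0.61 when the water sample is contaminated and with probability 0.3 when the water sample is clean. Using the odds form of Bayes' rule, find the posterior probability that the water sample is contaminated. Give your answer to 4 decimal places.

Prior odds = 0.279/(1−0.279) = 0.38696.
Likelihood ratio for E = 0.61/0.3 = 2.0333.
Posterior odds = prior odds × LR = 0.78682.
Posterior probability = odds/(1+odds) = 0.78682/1.7868 = 0.4403.

Posterior probability ≈ 0.4403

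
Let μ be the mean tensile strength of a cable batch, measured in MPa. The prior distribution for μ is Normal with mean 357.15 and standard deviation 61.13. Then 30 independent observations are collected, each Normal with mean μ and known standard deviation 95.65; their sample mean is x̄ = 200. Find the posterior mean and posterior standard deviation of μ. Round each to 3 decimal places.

Posterior mean ≈ 211.857; posterior SD ≈ 16.791

With known σ, the Normal prior is conjugate. Weight on the data is w = (n/σ²)/(n/σ² + 1/τ₀²) = 0.00327907/(0.00327907+0.00026760) = 0.92455.
Posterior mean = w·x̄ + (1−w)·μ₀ = 0.92455·200 + 0.075452·357.15 = 211.857. Posterior variance = 1/(0.00327907+0.00026760) = 281.954, so SD = 16.791.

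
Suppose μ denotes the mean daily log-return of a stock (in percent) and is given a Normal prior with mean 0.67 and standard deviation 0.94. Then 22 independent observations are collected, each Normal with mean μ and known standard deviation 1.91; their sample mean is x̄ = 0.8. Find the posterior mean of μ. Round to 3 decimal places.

Prior precision 1/τ₀² = 1/0.94² = 1.13173; data precision n/σ² = 22/1.91² = 6.03054.
Posterior precision = 1.13173 + 6.03054 = 7.16227.
Posterior mean = (1.13173·0.67 + 6.03054·0.8) / 7.16227 = 0.779.

Posterior mean ≈ 0.779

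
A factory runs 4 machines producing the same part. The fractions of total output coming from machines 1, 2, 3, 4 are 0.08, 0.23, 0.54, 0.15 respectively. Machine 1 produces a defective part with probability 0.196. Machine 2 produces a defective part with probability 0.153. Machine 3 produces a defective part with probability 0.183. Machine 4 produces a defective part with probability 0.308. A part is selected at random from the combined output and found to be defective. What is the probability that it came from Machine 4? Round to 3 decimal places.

Tabulate prior·likelihood by source: [1] prior 0.08, lik 0.196, product 0.01568; [2] prior 0.23, lik 0.153, product 0.03519; [3] prior 0.54, lik 0.183, product 0.09882; [4] prior 0.15, lik 0.308, product 0.04620.
Normalizing constant = 0.19589; the posterior for Machine 4 is its product over the sum, 0.04620/0.19589 = 0.236.

Posterior probability ≈ 0.236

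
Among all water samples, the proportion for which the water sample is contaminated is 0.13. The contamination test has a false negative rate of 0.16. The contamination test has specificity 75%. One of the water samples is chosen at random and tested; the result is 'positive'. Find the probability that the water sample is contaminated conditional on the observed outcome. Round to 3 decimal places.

P(H | E) ≈ 0.334

Write H for 'the water sample is contaminated'. Prior odds H:¬H = 0.13/0.87 = 0.14943. For the 'positive' outcome, the likelihood ratio is 0.84/0.25 = 3.3600.
Posterior odds = 0.14943 × 3.3600 = 0.50207, so P(H|E) = 0.50207/(1+0.50207) = 0.334.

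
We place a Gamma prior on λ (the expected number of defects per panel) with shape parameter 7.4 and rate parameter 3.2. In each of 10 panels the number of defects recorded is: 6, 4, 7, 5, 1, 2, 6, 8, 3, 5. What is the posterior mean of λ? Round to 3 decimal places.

Total count ∑xᵢ = 47 over n = 10 panels.
Gamma is conjugate to the Poisson likelihood: posterior is Gamma(shape = 7.4+47 = 54.4, rate = 3.2+10 = 13.2).
Posterior mean = shape/rate = 54.4/13.2 = 4.121.

Posterior mean ≈ 4.121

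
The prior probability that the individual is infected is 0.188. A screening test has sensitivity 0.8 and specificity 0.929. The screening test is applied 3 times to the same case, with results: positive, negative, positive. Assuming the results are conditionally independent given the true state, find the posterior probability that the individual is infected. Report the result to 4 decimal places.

With H the event that the individual is infected, the joint likelihood of the observed sequence is P(data|H) = 0.8·0.2·0.8 = 0.12800 and P(data|¬H) = 0.071·0.929·0.071 = 0.0046831.
Bayes: P(H|data) = 0.188·0.12800 / (0.188·0.12800 + 0.812·0.0046831) = 0.024064/0.027867 = 0.8635.

Posterior P(H) ≈ 0.8635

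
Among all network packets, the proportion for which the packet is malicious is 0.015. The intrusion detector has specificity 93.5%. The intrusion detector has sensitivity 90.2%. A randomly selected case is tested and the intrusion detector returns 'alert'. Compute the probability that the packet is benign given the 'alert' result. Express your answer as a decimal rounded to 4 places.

P(¬H | E) ≈ 0.8255

Write H for 'the packet is malicious'. Prior odds H:¬H = 0.015/0.985 = 0.015228. For the 'alert' outcome, the likelihood ratio is 0.902/0.065 = 13.877.
Posterior odds = 0.015228 × 13.877 = 0.21132, so P(H|E) = 0.21132/(1+0.21132) = 0.1745. Then P(¬H|E) = 1 − 0.1745 = 0.8255.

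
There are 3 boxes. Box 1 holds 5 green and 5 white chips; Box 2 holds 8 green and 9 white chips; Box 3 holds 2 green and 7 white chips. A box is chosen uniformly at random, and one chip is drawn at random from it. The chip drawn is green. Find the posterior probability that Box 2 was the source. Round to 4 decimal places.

Posterior probability ≈ 0.3945

P(green|Box 1) = 0.5; P(green|Box 2) = 0.4706; P(green|Box 3) = 0.2222.
Prior × likelihood for each source: 0.333333·0.5=0.1667, 0.333333·0.4706=0.1569, 0.333333·0.2222=0.07407. Summing gives P(green) = 0.39760.
P(Box 2 | green) = 0.1569 / 0.39760 = 0.3945.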